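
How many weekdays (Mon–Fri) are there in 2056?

1 January 2056 is a Saturday.
That's 366 days from start to end, counting both.
366 = 7 × 52 + 2, so there are 52 full weeks plus 2 extra days.
Each full week contributes 5 weekdays (Mon–Fri): 52 × 5 = 260.
The 2 extra days are Sat, Sun — none qualify.
Total: 260 + 0 = 260.

260 weekdays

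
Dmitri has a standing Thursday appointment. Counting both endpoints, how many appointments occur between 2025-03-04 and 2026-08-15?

2025-03-04 is a Tuesday.
The range spans 530 days (inclusive of both endpoints).
530 = 7 × 75 + 5, so there are 75 full weeks plus 5 extra days.
Each full week contributes one Thursday: 75 so far.
The 5 extra days are Tue, Wed, Thu, Fri, Sat — 1 of them qualifies.
Total: 75 + 1 = 76.

76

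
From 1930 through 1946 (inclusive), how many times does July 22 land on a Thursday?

Day of week of July 22 in each year:
1930: Tue, 1931: Wed, 1932: Fri, 1933: Sat, 1934: Sun, 1935: Mon, 1936: Wed, 1937: Thu ✓, 1938: Fri, 1939: Sat, 1940: Mon, 1941: Tue, 1942: Wed, 1943: Thu ✓, 1944: Sat, 1945: Sun, 1946: Mon
Thursdays: 1937, 1943.

2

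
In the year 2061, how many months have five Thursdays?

A month has five Thursdays exactly when Thursday falls within its first (length − 28) days.
Jan: 31 days, starts Sat → 5 of Sat, Sun, Mon
Feb: 28 days, starts Tue → 5 of (none)
Mar: 31 days, starts Tue → 5 of Tue, Wed, Thu ✓
Apr: 30 days, starts Fri → 5 of Fri, Sat
May: 31 days, starts Sun → 5 of Sun, Mon, Tue
Jun: 30 days, starts Wed → 5 of Wed, Thu ✓
Jul: 31 days, starts Fri → 5 of Fri, Sat, Sun
Aug: 31 days, starts Mon → 5 of Mon, Tue, Wed
Sep: 30 days, starts Thu → 5 of Thu, Fri ✓
Oct: 31 days, starts Sat → 5 of Sat, Sun, Mon
Nov: 30 days, starts Tue → 5 of Tue, Wed
Dec: 31 days, starts Thu → 5 of Thu, Fri, Sat ✓
Months with five Thursdays: Mar, Jun, Sep, Dec.

4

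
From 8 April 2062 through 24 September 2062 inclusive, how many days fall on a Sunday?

25 Sundays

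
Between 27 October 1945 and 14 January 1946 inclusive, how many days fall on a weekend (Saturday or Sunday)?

24

27 October 1945 is a Saturday.
From 27 October 1945 to 14 January 1946 is 80 days inclusive.
80 = 7 × 11 + 3, so there are 11 full weeks plus 3 extra days.
Each full week contributes 2 weekend days (Sat, Sun): 11 × 2 = 22.
The 3 extra days are Sat, Sun, Mon — 2 of them qualify.
Total: 22 + 2 = 24.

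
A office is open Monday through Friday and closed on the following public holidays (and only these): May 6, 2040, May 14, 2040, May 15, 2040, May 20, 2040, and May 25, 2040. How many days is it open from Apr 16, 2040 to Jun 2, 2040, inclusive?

32

Apr 16, 2040 is a Monday.
That's 48 days from start to end, counting both.
48 = 7 × 6 + 6, so there are 6 full weeks plus 6 extra days.
Each full week contributes 5 weekdays (Mon–Fri): 6 × 5 = 30.
The 6 extra days are Monday, Tuesday, Wednesday, Thursday, Friday, Saturday — 5 of them qualify.
Total: 30 + 5 = 35.
Holidays: May 6, 2040 (Sun); May 14, 2040 (Mon); May 15, 2040 (Tue); May 20, 2040 (Sun); May 25, 2040 (Fri).
3 of the 5 holidays fall on weekdays; the rest are weekends and were already excluded.
Business days: 35 − 3 = 32.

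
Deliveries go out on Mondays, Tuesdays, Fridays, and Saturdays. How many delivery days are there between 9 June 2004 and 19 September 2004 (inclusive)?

58

9 June 2004 is a Wednesday.
The range spans 103 days (inclusive of both endpoints).
103 = 7 × 14 + 5, so there are 14 full weeks plus 5 extra days.
Each full week contributes 4 days from the set (Mon, Tue, Fri, Sat): 14 × 4 = 56.
The 5 extra days are Wednesday, Thursday, Friday, Saturday, Sunday — 2 of them qualify.
Total: 56 + 2 = 58.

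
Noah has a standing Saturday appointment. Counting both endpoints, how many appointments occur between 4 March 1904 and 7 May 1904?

4 March 1904 is a Friday.
From 4 March 1904 to 7 May 1904 is 65 days inclusive.
65 = 7 × 9 + 2, so there are 9 full weeks plus 2 extra days.
Each full week contributes one Saturday: 9 so far.
The 2 extra days are Fri, Sat — 1 of them qualifies.
Total: 9 + 1 = 10.

10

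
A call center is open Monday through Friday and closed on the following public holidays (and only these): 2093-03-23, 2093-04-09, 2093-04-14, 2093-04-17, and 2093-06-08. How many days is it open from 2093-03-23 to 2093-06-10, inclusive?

2093-03-23 is a Monday.
That's 80 days from start to end, counting both.
80 = 7 × 11 + 3, so there are 11 full weeks plus 3 extra days.
Each full week contributes 5 weekdays (Mon–Fri): 11 × 5 = 55.
The 3 extra days are Monday, Tuesday, Wednesday — 3 of them qualify.
Total: 55 + 3 = 58.
Holidays: 2093-03-23 (Mon); 2093-04-09 (Thu); 2093-04-14 (Tue); 2093-04-17 (Fri); 2093-06-08 (Mon).
All 5 holidays fall on weekdays, so subtract 5.
Business days: 58 − 5 = 53.

53 business days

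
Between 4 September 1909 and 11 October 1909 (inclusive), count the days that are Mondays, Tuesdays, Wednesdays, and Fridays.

4 September 1909 is a Saturday.
From 4 September 1909 to 11 October 1909 is 38 days inclusive.
38 = 7 × 5 + 3, so there are 5 full weeks plus 3 extra days.
Each full week contributes 4 days from the set (Mon, Tue, Wed, Fri): 5 × 4 = 20.
The 3 extra days are Saturday, Sunday, Monday — 1 of them qualifies.
Total: 20 + 1 = 21.

21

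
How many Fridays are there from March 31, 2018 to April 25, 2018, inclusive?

March 31, 2018 is a Saturday.
The range spans 26 days (inclusive of both endpoints).
26 = 7 × 3 + 5, so there are 3 full weeks plus 5 extra days.
Each full week contributes one Friday: 3 so far.
The 5 extra days are Saturday, Sunday, Monday, Tuesday, Wednesday — none qualify.
Total: 3 + 0 = 3.

3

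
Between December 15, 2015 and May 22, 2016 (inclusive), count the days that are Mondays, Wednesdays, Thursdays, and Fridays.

91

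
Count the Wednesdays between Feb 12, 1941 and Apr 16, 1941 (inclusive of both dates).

10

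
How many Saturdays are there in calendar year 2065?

52

January 1, 2065 is a Thursday.
That's 365 days from start to end, counting both.
365 = 7 × 52 + 1, so there are 52 full weeks plus 1 extra day.
Each full week contributes one Saturday: 52 so far.
The 1 extra day is Thu — none qualify.
Total: 52 + 0 = 52.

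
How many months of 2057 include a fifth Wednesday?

4

A month has five Wednesdays exactly when Wednesday falls within its first (length − 28) days.
Jan: 31 days, starts Mon → 5 of Mon, Tue, Wed ✓
Feb: 28 days, starts Thu → 5 of (none)
Mar: 31 days, starts Thu → 5 of Thu, Fri, Sat
Apr: 30 days, starts Sun → 5 of Sun, Mon
May: 31 days, starts Tue → 5 of Tue, Wed, Thu ✓
Jun: 30 days, starts Fri → 5 of Fri, Sat
Jul: 31 days, starts Sun → 5 of Sun, Mon, Tue
Aug: 31 days, starts Wed → 5 of Wed, Thu, Fri ✓
Sep: 30 days, starts Sat → 5 of Sat, Sun
Oct: 31 days, starts Mon → 5 of Mon, Tue, Wed ✓
Nov: 30 days, starts Thu → 5 of Thu, Fri
Dec: 31 days, starts Sat → 5 of Sat, Sun, Mon
Months with five Wednesdays: Jan, May, Aug, Oct.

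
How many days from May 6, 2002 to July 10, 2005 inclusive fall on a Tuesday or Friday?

332

May 6, 2002 is a Monday.
From May 6, 2002 to July 10, 2005 is 1162 days inclusive.
1162 = 7 × 166, so the span is exactly 166 full weeks.
Each full week contributes 2 days from the set (Tue, Fri): 166 × 2 = 332.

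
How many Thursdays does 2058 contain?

2058-01-01 is a Tuesday.
From 2058-01-01 to 2058-12-31 is 365 days inclusive.
365 = 7 × 52 + 1, so there are 52 full weeks plus 1 extra day.
Each full week contributes one Thursday: 52 so far.
The 1 extra day is Tue — none qualify.
Total: 52 + 0 = 52.

52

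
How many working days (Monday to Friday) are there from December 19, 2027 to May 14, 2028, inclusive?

105 weekdays

December 19, 2027 is a Sunday.
From December 19, 2027 to May 14, 2028 is 148 days inclusive.
148 = 7 × 21 + 1, so there are 21 full weeks plus 1 extra day.
Each full week contributes 5 weekdays (Mon–Fri): 21 × 5 = 105.
The 1 extra day is Sun — none qualify.
Total: 105 + 0 = 105.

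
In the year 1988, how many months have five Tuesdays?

4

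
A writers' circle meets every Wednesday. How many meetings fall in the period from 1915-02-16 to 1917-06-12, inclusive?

121

1915-02-16 is a Tuesday.
The range spans 848 days (inclusive of both endpoints).
848 = 7 × 121 + 1, so there are 121 full weeks plus 1 extra day.
Each full week contributes one Wednesday: 121 so far.
The 1 extra day is Tuesday — none qualify.
Total: 121 + 0 = 121.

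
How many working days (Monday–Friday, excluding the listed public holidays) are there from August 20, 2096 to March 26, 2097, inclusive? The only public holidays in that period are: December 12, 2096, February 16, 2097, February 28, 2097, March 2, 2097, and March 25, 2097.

154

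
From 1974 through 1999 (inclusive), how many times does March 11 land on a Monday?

4

Day of week of March 11 in each year:
1974: Mon ✓, 1975: Tue, 1976: Thu, 1977: Fri, 1978: Sat, 1979: Sun, 1980: Tue, 1981: Wed, 1982: Thu, 1983: Fri, 1984: Sun, 1985: Mon ✓, 1986: Tue, 1987: Wed, 1988: Fri, 1989: Sat, 1990: Sun, 1991: Mon ✓, 1992: Wed, 1993: Thu, 1994: Fri, 1995: Sat, 1996: Mon ✓, 1997: Tue, 1998: Wed, 1999: Thu
Mondays: 1974, 1985, 1991, 1996.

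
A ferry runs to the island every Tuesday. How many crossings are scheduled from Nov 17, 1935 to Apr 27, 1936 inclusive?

23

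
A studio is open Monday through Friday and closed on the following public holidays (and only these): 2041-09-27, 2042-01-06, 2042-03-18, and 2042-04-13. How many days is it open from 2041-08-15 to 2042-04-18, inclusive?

2041-08-15 is a Thursday.
From 2041-08-15 to 2042-04-18 is 247 days inclusive.
247 = 7 × 35 + 2, so there are 35 full weeks plus 2 extra days.
Each full week contributes 5 weekdays (Mon–Fri): 35 × 5 = 175.
The 2 extra days are Thursday, Friday — 2 of them qualify.
Total: 175 + 2 = 177.
Holidays: 2041-09-27 (Fri); 2042-01-06 (Mon); 2042-03-18 (Tue); 2042-04-13 (Sun).
3 of the 4 holidays fall on weekdays; the rest are weekends and were already excluded.
Business days: 177 − 3 = 174.

174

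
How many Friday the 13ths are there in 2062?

The 13th falls on a Friday when the month's 13th has weekday Fri.
Jan 13 is Fri ✓; Feb 13 is Mon; Mar 13 is Mon; Apr 13 is Thu; May 13 is Sat; Jun 13 is Tue; Jul 13 is Thu; Aug 13 is Sun; Sep 13 is Wed; Oct 13 is Fri ✓; Nov 13 is Mon; Dec 13 is Wed.
Friday the 13ths: Jan, Oct.

2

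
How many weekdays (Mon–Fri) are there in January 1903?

1903-01-01 is a Thursday.
From 1903-01-01 to 1903-01-31 is 31 days inclusive.
31 = 7 × 4 + 3, so there are 4 full weeks plus 3 extra days.
Each full week contributes 5 weekdays (Mon–Fri): 4 × 5 = 20.
The 3 extra days are Thursday, Friday, Saturday — 2 of them qualify.
Total: 20 + 2 = 22.

22 weekdays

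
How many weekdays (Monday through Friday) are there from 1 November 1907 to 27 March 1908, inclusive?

106 weekdays

1 November 1907 is a Friday.
From 1 November 1907 to 27 March 1908 is 148 days inclusive.
148 = 7 × 21 + 1, so there are 21 full weeks plus 1 extra day.
Each full week contributes 5 weekdays (Mon–Fri): 21 × 5 = 105.
The 1 extra day is Fri — 1 of them qualifies.
Total: 105 + 1 = 106.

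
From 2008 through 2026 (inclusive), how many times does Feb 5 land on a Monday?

2

Day of week of February 5 in each year:
2008: Tue, 2009: Thu, 2010: Fri, 2011: Sat, 2012: Sun, 2013: Tue, 2014: Wed, 2015: Thu, 2016: Fri, 2017: Sun, 2018: Mon ✓, 2019: Tue, 2020: Wed, 2021: Fri, 2022: Sat, 2023: Sun, 2024: Mon ✓, 2025: Wed, 2026: Thu
Mondays: 2018, 2024.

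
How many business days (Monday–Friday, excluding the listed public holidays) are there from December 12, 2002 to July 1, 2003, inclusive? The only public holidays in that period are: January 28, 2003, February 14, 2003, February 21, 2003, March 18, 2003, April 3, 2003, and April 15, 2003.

138

December 12, 2002 is a Thursday.
The range spans 202 days (inclusive of both endpoints).
202 = 7 × 28 + 6, so there are 28 full weeks plus 6 extra days.
Each full week contributes 5 weekdays (Mon–Fri): 28 × 5 = 140.
The 6 extra days are Thursday, Friday, Saturday, Sunday, Monday, Tuesday — 4 of them qualify.
Total: 140 + 4 = 144.
Holidays: January 28, 2003 (Tue); February 14, 2003 (Fri); February 21, 2003 (Fri); March 18, 2003 (Tue); April 3, 2003 (Thu); April 15, 2003 (Tue).
All 6 holidays fall on weekdays, so subtract 6.
Business days: 144 − 6 = 138.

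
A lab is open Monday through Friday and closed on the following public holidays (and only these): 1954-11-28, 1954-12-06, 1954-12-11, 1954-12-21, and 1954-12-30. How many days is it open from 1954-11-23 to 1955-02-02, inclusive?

1954-11-23 is a Tuesday.
From 1954-11-23 to 1955-02-02 is 72 days inclusive.
72 = 7 × 10 + 2, so there are 10 full weeks plus 2 extra days.
Each full week contributes 5 weekdays (Mon–Fri): 10 × 5 = 50.
The 2 extra days are Tuesday, Wednesday — 2 of them qualify.
Total: 50 + 2 = 52.
Holidays: 1954-11-28 (Sun); 1954-12-06 (Mon); 1954-12-11 (Sat); 1954-12-21 (Tue); 1954-12-30 (Thu).
3 of the 5 holidays fall on weekdays; the rest are weekends and were already excluded.
Business days: 52 − 3 = 49.

49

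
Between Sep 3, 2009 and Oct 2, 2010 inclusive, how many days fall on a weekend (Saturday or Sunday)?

113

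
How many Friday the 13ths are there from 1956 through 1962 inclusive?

14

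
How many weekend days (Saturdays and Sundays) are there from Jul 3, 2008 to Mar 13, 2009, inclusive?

Jul 3, 2008 is a Thursday.
From Jul 3, 2008 to Mar 13, 2009 is 254 days inclusive.
254 = 7 × 36 + 2, so there are 36 full weeks plus 2 extra days.
Each full week contributes 2 weekend days (Sat, Sun): 36 × 2 = 72.
The 2 extra days are Thu, Fri — none qualify.
Total: 72 + 0 = 72.

72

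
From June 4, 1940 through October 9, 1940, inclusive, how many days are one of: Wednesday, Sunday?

37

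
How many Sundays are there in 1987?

1987-01-01 is a Thursday.
That's 365 days from start to end, counting both.
365 = 7 × 52 + 1, so there are 52 full weeks plus 1 extra day.
Each full week contributes one Sunday: 52 so far.
The 1 extra day is Thu — none qualify.
Total: 52 + 0 = 52.

52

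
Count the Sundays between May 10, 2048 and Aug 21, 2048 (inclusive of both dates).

May 10, 2048 is a Sunday.
That's 104 days from start to end, counting both.
104 = 7 × 14 + 6, so there are 14 full weeks plus 6 extra days.
Each full week contributes one Sunday: 14 so far.
The 6 extra days are Sun, Mon, Tue, Wed, Thu, Fri — 1 of them qualifies.
Total: 14 + 1 = 15.

15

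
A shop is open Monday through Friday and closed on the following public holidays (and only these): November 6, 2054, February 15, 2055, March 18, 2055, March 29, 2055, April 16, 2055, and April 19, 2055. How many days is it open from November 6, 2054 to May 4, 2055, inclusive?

November 6, 2054 is a Friday.
The range spans 180 days (inclusive of both endpoints).
180 = 7 × 25 + 5, so there are 25 full weeks plus 5 extra days.
Each full week contributes 5 weekdays (Mon–Fri): 25 × 5 = 125.
The 5 extra days are Friday, Saturday, Sunday, Monday, Tuesday — 3 of them qualify.
Total: 125 + 3 = 128.
Holidays: November 6, 2054 (Fri); February 15, 2055 (Mon); March 18, 2055 (Thu); March 29, 2055 (Mon); April 16, 2055 (Fri); April 19, 2055 (Mon).
All 6 holidays fall on weekdays, so subtract 6.
Business days: 128 − 6 = 122.

122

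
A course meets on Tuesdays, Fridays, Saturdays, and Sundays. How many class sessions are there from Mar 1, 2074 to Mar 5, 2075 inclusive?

Mar 1, 2074 is a Thursday.
That's 370 days from start to end, counting both.
370 = 7 × 52 + 6, so there are 52 full weeks plus 6 extra days.
Each full week contributes 4 days from the set (Tue, Fri, Sat, Sun): 52 × 4 = 208.
The 6 extra days are Thursday, Friday, Saturday, Sunday, Monday, Tuesday — 4 of them qualify.
Total: 208 + 4 = 212.

212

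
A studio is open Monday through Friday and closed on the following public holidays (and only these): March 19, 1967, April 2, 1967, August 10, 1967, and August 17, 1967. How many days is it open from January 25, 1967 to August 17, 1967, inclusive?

January 25, 1967 is a Wednesday.
The range spans 205 days (inclusive of both endpoints).
205 = 7 × 29 + 2, so there are 29 full weeks plus 2 extra days.
Each full week contributes 5 weekdays (Mon–Fri): 29 × 5 = 145.
The 2 extra days are Wednesday, Thursday — 2 of them qualify.
Total: 145 + 2 = 147.
Holidays: March 19, 1967 (Sun); April 2, 1967 (Sun); August 10, 1967 (Thu); August 17, 1967 (Thu).
2 of the 4 holidays fall on weekdays; the rest are weekends and were already excluded.
Business days: 147 − 2 = 145.

145 working days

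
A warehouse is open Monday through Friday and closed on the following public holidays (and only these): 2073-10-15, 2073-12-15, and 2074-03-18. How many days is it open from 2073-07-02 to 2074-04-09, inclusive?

2073-07-02 is a Sunday.
That's 282 days from start to end, counting both.
282 = 7 × 40 + 2, so there are 40 full weeks plus 2 extra days.
Each full week contributes 5 weekdays (Mon–Fri): 40 × 5 = 200.
The 2 extra days are Sunday, Monday — 1 of them qualifies.
Total: 200 + 1 = 201.
Holidays: 2073-10-15 (Sun); 2073-12-15 (Fri); 2074-03-18 (Sun).
1 of the 3 holidays fall on weekdays; the rest are weekends and were already excluded.
Business days: 201 − 1 = 200.

200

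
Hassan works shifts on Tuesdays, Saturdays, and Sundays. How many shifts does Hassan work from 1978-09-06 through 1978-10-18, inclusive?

1978-09-06 is a Wednesday.
From 1978-09-06 to 1978-10-18 is 43 days inclusive.
43 = 7 × 6 + 1, so there are 6 full weeks plus 1 extra day.
Each full week contributes 3 days from the set (Tue, Sat, Sun): 6 × 3 = 18.
The 1 extra day is Wednesday — none qualify.
Total: 18 + 0 = 18.

18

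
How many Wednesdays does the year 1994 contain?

52

Jan 1, 1994 is a Saturday.
That's 365 days from start to end, counting both.
365 = 7 × 52 + 1, so there are 52 full weeks plus 1 extra day.
Each full week contributes one Wednesday: 52 so far.
The 1 extra day is Sat — none qualify.
Total: 52 + 0 = 52.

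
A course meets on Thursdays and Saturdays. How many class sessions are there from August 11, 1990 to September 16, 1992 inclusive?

August 11, 1990 is a Saturday.
The range spans 768 days (inclusive of both endpoints).
768 = 7 × 109 + 5, so there are 109 full weeks plus 5 extra days.
Each full week contributes 2 days from the set (Thu, Sat): 109 × 2 = 218.
The 5 extra days are Sat, Sun, Mon, Tue, Wed — 1 of them qualifies.
Total: 218 + 1 = 219.

219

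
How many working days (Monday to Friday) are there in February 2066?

20

2066-02-01 is a Monday.
From 2066-02-01 to 2066-02-28 is 28 days inclusive.
28 = 7 × 4, so the span is exactly 4 full weeks.
Each full week contributes 5 weekdays (Mon–Fri): 4 × 5 = 20.
Total: 20.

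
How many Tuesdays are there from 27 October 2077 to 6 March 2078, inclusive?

27 October 2077 is a Wednesday.
That's 131 days from start to end, counting both.
131 = 7 × 18 + 5, so there are 18 full weeks plus 5 extra days.
Each full week contributes one Tuesday: 18 so far.
The 5 extra days are Wednesday, Thursday, Friday, Saturday, Sunday — none qualify.
Total: 18 + 0 = 18.

18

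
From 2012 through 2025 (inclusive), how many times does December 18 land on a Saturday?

1

Day of week of December 18 in each year:
2012: Tue, 2013: Wed, 2014: Thu, 2015: Fri, 2016: Sun, 2017: Mon, 2018: Tue, 2019: Wed, 2020: Fri, 2021: Sat ✓, 2022: Sun, 2023: Mon, 2024: Wed, 2025: Thu
Saturdays: 2021.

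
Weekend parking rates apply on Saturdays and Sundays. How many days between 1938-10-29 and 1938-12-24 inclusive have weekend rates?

1938-10-29 is a Saturday.
That's 57 days from start to end, counting both.
57 = 7 × 8 + 1, so there are 8 full weeks plus 1 extra day.
Each full week contributes 2 weekend days (Sat, Sun): 8 × 2 = 16.
The 1 extra day is Saturday — 1 of them qualifies.
Total: 16 + 1 = 17.

17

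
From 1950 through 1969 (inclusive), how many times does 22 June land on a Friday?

Day of week of June 22 in each year:
1950: Thu, 1951: Fri ✓, 1952: Sun, 1953: Mon, 1954: Tue, 1955: Wed, 1956: Fri ✓, 1957: Sat, 1958: Sun, 1959: Mon, 1960: Wed, 1961: Thu, 1962: Fri ✓, 1963: Sat, 1964: Mon, 1965: Tue, 1966: Wed, 1967: Thu, 1968: Sat, 1969: Sun
Fridays: 1951, 1956, 1962.

3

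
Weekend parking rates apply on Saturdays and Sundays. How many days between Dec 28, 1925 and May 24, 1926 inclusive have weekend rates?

42

Dec 28, 1925 is a Monday.
That's 148 days from start to end, counting both.
148 = 7 × 21 + 1, so there are 21 full weeks plus 1 extra day.
Each full week contributes 2 weekend days (Sat, Sun): 21 × 2 = 42.
The 1 extra day is Mon — none qualify.
Total: 42 + 0 = 42.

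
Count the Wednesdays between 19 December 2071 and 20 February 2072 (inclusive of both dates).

9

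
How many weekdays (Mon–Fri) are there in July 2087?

23 weekdays

Jul 1, 2087 is a Tuesday.
That's 31 days from start to end, counting both.
31 = 7 × 4 + 3, so there are 4 full weeks plus 3 extra days.
Each full week contributes 5 weekdays (Mon–Fri): 4 × 5 = 20.
The 3 extra days are Tue, Wed, Thu — 3 of them qualify.
Total: 20 + 3 = 23.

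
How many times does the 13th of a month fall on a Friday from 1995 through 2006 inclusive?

20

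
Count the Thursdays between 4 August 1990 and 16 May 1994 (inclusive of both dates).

4 August 1990 is a Saturday.
From 4 August 1990 to 16 May 1994 is 1382 days inclusive.
1382 = 7 × 197 + 3, so there are 197 full weeks plus 3 extra days.
Each full week contributes one Thursday: 197 so far.
The 3 extra days are Saturday, Sunday, Monday — none qualify.
Total: 197 + 0 = 197.

197 Thursdays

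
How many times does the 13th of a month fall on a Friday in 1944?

The 13th falls on a Friday when the month's 13th has weekday Fri.
Jan 13 is Thu; Feb 13 is Sun; Mar 13 is Mon; Apr 13 is Thu; May 13 is Sat; Jun 13 is Tue; Jul 13 is Thu; Aug 13 is Sun; Sep 13 is Wed; Oct 13 is Fri ✓; Nov 13 is Mon; Dec 13 is Wed.
Friday the 13ths: Oct.

1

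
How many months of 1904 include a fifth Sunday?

A month has five Sundays exactly when Sunday falls within its first (length − 28) days.
Jan: 31 days, starts Fri → 5 of Fri, Sat, Sun ✓
Feb: 29 days, starts Mon → 5 of Mon
Mar: 31 days, starts Tue → 5 of Tue, Wed, Thu
Apr: 30 days, starts Fri → 5 of Fri, Sat
May: 31 days, starts Sun → 5 of Sun, Mon, Tue ✓
Jun: 30 days, starts Wed → 5 of Wed, Thu
Jul: 31 days, starts Fri → 5 of Fri, Sat, Sun ✓
Aug: 31 days, starts Mon → 5 of Mon, Tue, Wed
Sep: 30 days, starts Thu → 5 of Thu, Fri
Oct: 31 days, starts Sat → 5 of Sat, Sun, Mon ✓
Nov: 30 days, starts Tue → 5 of Tue, Wed
Dec: 31 days, starts Thu → 5 of Thu, Fri, Sat
Months with five Sundays: Jan, May, Jul, Oct.

4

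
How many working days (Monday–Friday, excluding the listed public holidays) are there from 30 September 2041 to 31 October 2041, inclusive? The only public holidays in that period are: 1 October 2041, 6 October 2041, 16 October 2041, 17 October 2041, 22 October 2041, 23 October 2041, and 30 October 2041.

18

30 September 2041 is a Monday.
That's 32 days from start to end, counting both.
32 = 7 × 4 + 4, so there are 4 full weeks plus 4 extra days.
Each full week contributes 5 weekdays (Mon–Fri): 4 × 5 = 20.
The 4 extra days are Monday, Tuesday, Wednesday, Thursday — 4 of them qualify.
Total: 20 + 4 = 24.
Holidays: 1 October 2041 (Tue); 6 October 2041 (Sun); 16 October 2041 (Wed); 17 October 2041 (Thu); 22 October 2041 (Tue); 23 October 2041 (Wed); 30 October 2041 (Wed).
6 of the 7 holidays fall on weekdays; the rest are weekends and were already excluded.
Business days: 24 − 6 = 18.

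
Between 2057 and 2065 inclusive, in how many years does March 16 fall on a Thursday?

1

Day of week of March 16 in each year:
2057: Fri, 2058: Sat, 2059: Sun, 2060: Tue, 2061: Wed, 2062: Thu ✓, 2063: Fri, 2064: Sun, 2065: Mon
Thursdays: 2062.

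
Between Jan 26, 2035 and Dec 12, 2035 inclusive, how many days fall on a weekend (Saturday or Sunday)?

Jan 26, 2035 is a Friday.
That's 321 days from start to end, counting both.
321 = 7 × 45 + 6, so there are 45 full weeks plus 6 extra days.
Each full week contributes 2 weekend days (Sat, Sun): 45 × 2 = 90.
The 6 extra days are Friday, Saturday, Sunday, Monday, Tuesday, Wednesday — 2 of them qualify.
Total: 90 + 2 = 92.

92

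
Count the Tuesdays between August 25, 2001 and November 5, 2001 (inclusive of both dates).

10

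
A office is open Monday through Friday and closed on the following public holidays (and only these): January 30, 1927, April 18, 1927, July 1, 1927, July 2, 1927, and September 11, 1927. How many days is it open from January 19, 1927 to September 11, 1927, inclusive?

January 19, 1927 is a Wednesday.
That's 236 days from start to end, counting both.
236 = 7 × 33 + 5, so there are 33 full weeks plus 5 extra days.
Each full week contributes 5 weekdays (Mon–Fri): 33 × 5 = 165.
The 5 extra days are Wednesday, Thursday, Friday, Saturday, Sunday — 3 of them qualify.
Total: 165 + 3 = 168.
Holidays: January 30, 1927 (Sun); April 18, 1927 (Mon); July 1, 1927 (Fri); July 2, 1927 (Sat); September 11, 1927 (Sun).
2 of the 5 holidays fall on weekdays; the rest are weekends and were already excluded.
Business days: 168 − 2 = 166.

166 working days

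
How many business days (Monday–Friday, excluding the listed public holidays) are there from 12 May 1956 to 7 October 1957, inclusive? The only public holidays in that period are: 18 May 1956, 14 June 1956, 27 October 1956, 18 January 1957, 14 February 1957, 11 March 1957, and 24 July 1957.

360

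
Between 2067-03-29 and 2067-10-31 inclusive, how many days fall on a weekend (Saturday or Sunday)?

62

2067-03-29 is a Tuesday.
That's 217 days from start to end, counting both.
217 = 7 × 31, so the span is exactly 31 full weeks.
Each full week contributes 2 weekend days (Sat, Sun): 31 × 2 = 62.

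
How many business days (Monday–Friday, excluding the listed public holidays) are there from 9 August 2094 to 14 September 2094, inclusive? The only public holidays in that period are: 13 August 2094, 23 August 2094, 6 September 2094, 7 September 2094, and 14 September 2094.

9 August 2094 is a Monday.
The range spans 37 days (inclusive of both endpoints).
37 = 7 × 5 + 2, so there are 5 full weeks plus 2 extra days.
Each full week contributes 5 weekdays (Mon–Fri): 5 × 5 = 25.
The 2 extra days are Monday, Tuesday — 2 of them qualify.
Total: 25 + 2 = 27.
Holidays: 13 August 2094 (Fri); 23 August 2094 (Mon); 6 September 2094 (Mon); 7 September 2094 (Tue); 14 September 2094 (Tue).
All 5 holidays fall on weekdays, so subtract 5.
Business days: 27 − 5 = 22.

22 business days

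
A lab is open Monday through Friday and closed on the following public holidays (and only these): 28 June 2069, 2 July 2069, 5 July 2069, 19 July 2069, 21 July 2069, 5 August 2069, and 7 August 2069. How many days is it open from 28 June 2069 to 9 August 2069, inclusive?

25 working days

28 June 2069 is a Friday.
The range spans 43 days (inclusive of both endpoints).
43 = 7 × 6 + 1, so there are 6 full weeks plus 1 extra day.
Each full week contributes 5 weekdays (Mon–Fri): 6 × 5 = 30.
The 1 extra day is Friday — 1 of them qualifies.
Total: 30 + 1 = 31.
Holidays: 28 June 2069 (Fri); 2 July 2069 (Tue); 5 July 2069 (Fri); 19 July 2069 (Fri); 21 July 2069 (Sun); 5 August 2069 (Mon); 7 August 2069 (Wed).
6 of the 7 holidays fall on weekdays; the rest are weekends and were already excluded.
Business days: 31 − 6 = 25.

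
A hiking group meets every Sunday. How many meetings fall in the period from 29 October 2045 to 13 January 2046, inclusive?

11

29 October 2045 is a Sunday.
The range spans 77 days (inclusive of both endpoints).
77 = 7 × 11, so the span is exactly 11 full weeks.
Each full week contributes one Sunday: 11 so far.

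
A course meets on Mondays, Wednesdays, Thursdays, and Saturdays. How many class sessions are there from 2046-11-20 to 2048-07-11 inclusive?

2046-11-20 is a Tuesday.
From 2046-11-20 to 2048-07-11 is 600 days inclusive.
600 = 7 × 85 + 5, so there are 85 full weeks plus 5 extra days.
Each full week contributes 4 days from the set (Mon, Wed, Thu, Sat): 85 × 4 = 340.
The 5 extra days are Tuesday, Wednesday, Thursday, Friday, Saturday — 3 of them qualify.
Total: 340 + 3 = 343.

343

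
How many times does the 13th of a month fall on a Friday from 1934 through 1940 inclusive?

12

Friday-the-13ths by year:
1934: Apr, Jul
1935: Sep, Dec
1936: Mar, Nov
1937: Aug
1938: May
1939: Jan, Oct
1940: Sep, Dec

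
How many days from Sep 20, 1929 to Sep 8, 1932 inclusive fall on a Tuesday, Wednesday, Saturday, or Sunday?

Sep 20, 1929 is a Friday.
The range spans 1085 days (inclusive of both endpoints).
1085 = 7 × 155, so the span is exactly 155 full weeks.
Each full week contributes 4 days from the set (Tue, Wed, Sat, Sun): 155 × 4 = 620.

620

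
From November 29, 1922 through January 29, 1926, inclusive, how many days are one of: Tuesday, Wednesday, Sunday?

496

November 29, 1922 is a Wednesday.
From November 29, 1922 to January 29, 1926 is 1158 days inclusive.
1158 = 7 × 165 + 3, so there are 165 full weeks plus 3 extra days.
Each full week contributes 3 days from the set (Tue, Wed, Sun): 165 × 3 = 495.
The 3 extra days are Wed, Thu, Fri — 1 of them qualifies.
Total: 495 + 1 = 496.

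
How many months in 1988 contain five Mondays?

4

A month has five Mondays exactly when Monday falls within its first (length − 28) days.
Jan: 31 days, starts Fri → 5 of Fri, Sat, Sun
Feb: 29 days, starts Mon → 5 of Mon ✓
Mar: 31 days, starts Tue → 5 of Tue, Wed, Thu
Apr: 30 days, starts Fri → 5 of Fri, Sat
May: 31 days, starts Sun → 5 of Sun, Mon, Tue ✓
Jun: 30 days, starts Wed → 5 of Wed, Thu
Jul: 31 days, starts Fri → 5 of Fri, Sat, Sun
Aug: 31 days, starts Mon → 5 of Mon, Tue, Wed ✓
Sep: 30 days, starts Thu → 5 of Thu, Fri
Oct: 31 days, starts Sat → 5 of Sat, Sun, Mon ✓
Nov: 30 days, starts Tue → 5 of Tue, Wed
Dec: 31 days, starts Thu → 5 of Thu, Fri, Sat
Months with five Mondays: Feb, May, Aug, Oct.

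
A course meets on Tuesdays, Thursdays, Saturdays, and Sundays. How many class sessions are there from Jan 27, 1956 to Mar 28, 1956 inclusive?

35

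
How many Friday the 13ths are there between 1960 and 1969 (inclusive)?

16

Friday-the-13ths by year:
1960: May
1961: Jan, Oct
1962: Apr, Jul
1963: Sep, Dec
1964: Mar, Nov
1965: Aug
1966: May
1967: Jan, Oct
1968: Sep, Dec
1969: Jun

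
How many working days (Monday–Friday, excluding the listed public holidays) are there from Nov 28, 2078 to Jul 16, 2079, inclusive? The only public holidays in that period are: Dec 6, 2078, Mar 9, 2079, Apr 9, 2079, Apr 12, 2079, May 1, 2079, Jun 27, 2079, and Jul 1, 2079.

160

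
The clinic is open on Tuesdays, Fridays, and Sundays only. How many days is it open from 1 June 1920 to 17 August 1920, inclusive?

34

1 June 1920 is a Tuesday.
That's 78 days from start to end, counting both.
78 = 7 × 11 + 1, so there are 11 full weeks plus 1 extra day.
Each full week contributes 3 days from the set (Tue, Fri, Sun): 11 × 3 = 33.
The 1 extra day is Tue — 1 of them qualifies.
Total: 33 + 1 = 34.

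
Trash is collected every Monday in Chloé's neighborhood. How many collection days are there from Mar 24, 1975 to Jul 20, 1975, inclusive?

17

Mar 24, 1975 is a Monday.
From Mar 24, 1975 to Jul 20, 1975 is 119 days inclusive.
119 = 7 × 17, so the span is exactly 17 full weeks.
Each full week contributes one Monday: 17 so far.
Total: 17.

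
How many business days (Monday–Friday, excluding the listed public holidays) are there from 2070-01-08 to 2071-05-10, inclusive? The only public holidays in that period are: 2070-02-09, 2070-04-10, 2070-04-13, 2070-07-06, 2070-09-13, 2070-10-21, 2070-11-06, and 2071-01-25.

345 business days

2070-01-08 is a Wednesday.
From 2070-01-08 to 2071-05-10 is 488 days inclusive.
488 = 7 × 69 + 5, so there are 69 full weeks plus 5 extra days.
Each full week contributes 5 weekdays (Mon–Fri): 69 × 5 = 345.
The 5 extra days are Wednesday, Thursday, Friday, Saturday, Sunday — 3 of them qualify.
Total: 345 + 3 = 348.
Holidays: 2070-02-09 (Sun); 2070-04-10 (Thu); 2070-04-13 (Sun); 2070-07-06 (Sun); 2070-09-13 (Sat); 2070-10-21 (Tue); 2070-11-06 (Thu); 2071-01-25 (Sun).
3 of the 8 holidays fall on weekdays; the rest are weekends and were already excluded.
Business days: 348 − 3 = 345.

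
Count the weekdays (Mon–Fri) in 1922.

1922-01-01 is a Sunday.
That's 365 days from start to end, counting both.
365 = 7 × 52 + 1, so there are 52 full weeks plus 1 extra day.
Each full week contributes 5 weekdays (Mon–Fri): 52 × 5 = 260.
The 1 extra day is Sunday — none qualify.
Total: 260 + 0 = 260.

260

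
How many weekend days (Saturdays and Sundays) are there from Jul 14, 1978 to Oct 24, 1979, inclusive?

134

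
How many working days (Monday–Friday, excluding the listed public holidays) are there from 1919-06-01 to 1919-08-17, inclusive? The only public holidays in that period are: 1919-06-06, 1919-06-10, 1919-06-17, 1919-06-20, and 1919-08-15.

1919-06-01 is a Sunday.
The range spans 78 days (inclusive of both endpoints).
78 = 7 × 11 + 1, so there are 11 full weeks plus 1 extra day.
Each full week contributes 5 weekdays (Mon–Fri): 11 × 5 = 55.
The 1 extra day is Sun — none qualify.
Total: 55 + 0 = 55.
Holidays: 1919-06-06 (Fri); 1919-06-10 (Tue); 1919-06-17 (Tue); 1919-06-20 (Fri); 1919-08-15 (Fri).
All 5 holidays fall on weekdays, so subtract 5.
Business days: 55 − 5 = 50.

50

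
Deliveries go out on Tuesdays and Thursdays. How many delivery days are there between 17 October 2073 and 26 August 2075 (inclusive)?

194

17 October 2073 is a Tuesday.
The range spans 679 days (inclusive of both endpoints).
679 = 7 × 97, so the span is exactly 97 full weeks.
Each full week contributes 2 days from the set (Tue, Thu): 97 × 2 = 194.
Total: 194.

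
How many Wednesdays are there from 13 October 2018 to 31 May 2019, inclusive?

33 Wednesdays

13 October 2018 is a Saturday.
From 13 October 2018 to 31 May 2019 is 231 days inclusive.
231 = 7 × 33, so the span is exactly 33 full weeks.
Each full week contributes one Wednesday: 33 so far.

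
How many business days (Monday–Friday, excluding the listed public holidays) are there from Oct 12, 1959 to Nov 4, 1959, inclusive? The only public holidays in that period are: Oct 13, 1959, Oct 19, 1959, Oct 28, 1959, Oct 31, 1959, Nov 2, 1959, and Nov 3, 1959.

13

Oct 12, 1959 is a Monday.
That's 24 days from start to end, counting both.
24 = 7 × 3 + 3, so there are 3 full weeks plus 3 extra days.
Each full week contributes 5 weekdays (Mon–Fri): 3 × 5 = 15.
The 3 extra days are Mon, Tue, Wed — 3 of them qualify.
Total: 15 + 3 = 18.
Holidays: Oct 13, 1959 (Tue); Oct 19, 1959 (Mon); Oct 28, 1959 (Wed); Oct 31, 1959 (Sat); Nov 2, 1959 (Mon); Nov 3, 1959 (Tue).
5 of the 6 holidays fall on weekdays; the rest are weekends and were already excluded.
Business days: 18 − 5 = 13.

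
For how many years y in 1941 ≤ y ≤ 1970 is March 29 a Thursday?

Day of week of March 29 in each year:
1941: Sat, 1942: Sun, 1943: Mon, 1944: Wed, 1945: Thu ✓, 1946: Fri, 1947: Sat, 1948: Mon, 1949: Tue, 1950: Wed, 1951: Thu ✓, 1952: Sat, 1953: Sun, 1954: Mon, 1955: Tue, 1956: Thu ✓, 1957: Fri, 1958: Sat, 1959: Sun, 1960: Tue, 1961: Wed, 1962: Thu ✓, 1963: Fri, 1964: Sun, 1965: Mon, 1966: Tue, 1967: Wed, 1968: Fri, 1969: Sat, 1970: Sun
Thursdays: 1945, 1951, 1956, 1962.

4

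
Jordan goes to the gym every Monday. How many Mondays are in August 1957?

1957-08-01 is a Thursday.
The range spans 31 days (inclusive of both endpoints).
31 = 7 × 4 + 3, so there are 4 full weeks plus 3 extra days.
Each full week contributes one Monday: 4 so far.
The 3 extra days are Thursday, Friday, Saturday — none qualify.
Total: 4 + 0 = 4.

4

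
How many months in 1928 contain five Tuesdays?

A month has five Tuesdays exactly when Tuesday falls within its first (length − 28) days.
Jan: 31 days, starts Sun → 5 of Sun, Mon, Tue ✓
Feb: 29 days, starts Wed → 5 of Wed
Mar: 31 days, starts Thu → 5 of Thu, Fri, Sat
Apr: 30 days, starts Sun → 5 of Sun, Mon
May: 31 days, starts Tue → 5 of Tue, Wed, Thu ✓
Jun: 30 days, starts Fri → 5 of Fri, Sat
Jul: 31 days, starts Sun → 5 of Sun, Mon, Tue ✓
Aug: 31 days, starts Wed → 5 of Wed, Thu, Fri
Sep: 30 days, starts Sat → 5 of Sat, Sun
Oct: 31 days, starts Mon → 5 of Mon, Tue, Wed ✓
Nov: 30 days, starts Thu → 5 of Thu, Fri
Dec: 31 days, starts Sat → 5 of Sat, Sun, Mon
Months with five Tuesdays: Jan, May, Jul, Oct.

4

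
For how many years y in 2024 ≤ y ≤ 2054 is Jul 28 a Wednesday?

Day of week of July 28 in each year:
2024: Sun, 2025: Mon, 2026: Tue, 2027: Wed ✓, 2028: Fri, 2029: Sat, 2030: Sun, 2031: Mon, 2032: Wed ✓, 2033: Thu, 2034: Fri, 2035: Sat, 2036: Mon, 2037: Tue, 2038: Wed ✓, 2039: Thu, 2040: Sat, 2041: Sun, 2042: Mon, 2043: Tue, 2044: Thu, 2045: Fri, 2046: Sat, 2047: Sun, 2048: Tue, 2049: Wed ✓, 2050: Thu, 2051: Fri, 2052: Sun, 2053: Mon, 2054: Tue
Wednesdays: 2027, 2032, 2038, 2049.

4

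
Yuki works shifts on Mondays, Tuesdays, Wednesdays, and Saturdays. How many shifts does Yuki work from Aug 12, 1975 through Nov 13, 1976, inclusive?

Aug 12, 1975 is a Tuesday.
That's 460 days from start to end, counting both.
460 = 7 × 65 + 5, so there are 65 full weeks plus 5 extra days.
Each full week contributes 4 days from the set (Mon, Tue, Wed, Sat): 65 × 4 = 260.
The 5 extra days are Tue, Wed, Thu, Fri, Sat — 3 of them qualify.
Total: 260 + 3 = 263.

263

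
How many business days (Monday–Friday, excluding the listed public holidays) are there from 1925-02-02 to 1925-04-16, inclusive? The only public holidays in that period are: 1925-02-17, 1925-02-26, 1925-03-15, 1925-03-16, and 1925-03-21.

51

1925-02-02 is a Monday.
The range spans 74 days (inclusive of both endpoints).
74 = 7 × 10 + 4, so there are 10 full weeks plus 4 extra days.
Each full week contributes 5 weekdays (Mon–Fri): 10 × 5 = 50.
The 4 extra days are Mon, Tue, Wed, Thu — 4 of them qualify.
Total: 50 + 4 = 54.
Holidays: 1925-02-17 (Tue); 1925-02-26 (Thu); 1925-03-15 (Sun); 1925-03-16 (Mon); 1925-03-21 (Sat).
3 of the 5 holidays fall on weekdays; the rest are weekends and were already excluded.
Business days: 54 − 3 = 51.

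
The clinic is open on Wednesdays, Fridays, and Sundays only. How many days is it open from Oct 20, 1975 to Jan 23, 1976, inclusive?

41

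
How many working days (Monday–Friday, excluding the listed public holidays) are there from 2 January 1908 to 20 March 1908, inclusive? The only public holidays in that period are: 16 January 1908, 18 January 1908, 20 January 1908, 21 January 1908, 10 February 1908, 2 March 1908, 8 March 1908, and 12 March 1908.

51 working days

2 January 1908 is a Thursday.
That's 79 days from start to end, counting both.
79 = 7 × 11 + 2, so there are 11 full weeks plus 2 extra days.
Each full week contributes 5 weekdays (Mon–Fri): 11 × 5 = 55.
The 2 extra days are Thu, Fri — 2 of them qualify.
Total: 55 + 2 = 57.
Holidays: 16 January 1908 (Thu); 18 January 1908 (Sat); 20 January 1908 (Mon); 21 January 1908 (Tue); 10 February 1908 (Mon); 2 March 1908 (Mon); 8 March 1908 (Sun); 12 March 1908 (Thu).
6 of the 8 holidays fall on weekdays; the rest are weekends and were already excluded.
Business days: 57 − 6 = 51.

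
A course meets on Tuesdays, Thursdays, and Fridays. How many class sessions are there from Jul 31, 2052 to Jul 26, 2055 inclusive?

467

Jul 31, 2052 is a Wednesday.
That's 1091 days from start to end, counting both.
1091 = 7 × 155 + 6, so there are 155 full weeks plus 6 extra days.
Each full week contributes 3 days from the set (Tue, Thu, Fri): 155 × 3 = 465.
The 6 extra days are Wednesday, Thursday, Friday, Saturday, Sunday, Monday — 2 of them qualify.
Total: 465 + 2 = 467.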